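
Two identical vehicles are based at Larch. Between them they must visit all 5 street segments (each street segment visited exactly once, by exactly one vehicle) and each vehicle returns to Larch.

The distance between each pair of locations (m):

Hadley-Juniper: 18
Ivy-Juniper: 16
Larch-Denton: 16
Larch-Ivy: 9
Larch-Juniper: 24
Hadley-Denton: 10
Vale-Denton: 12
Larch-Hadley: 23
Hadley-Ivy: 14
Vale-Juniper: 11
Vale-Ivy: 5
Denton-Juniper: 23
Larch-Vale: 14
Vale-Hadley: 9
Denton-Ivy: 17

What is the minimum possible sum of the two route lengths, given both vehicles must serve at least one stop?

87 m — the smallest possible combined total.

Try each way of splitting the stops between the two vehicles (each non-empty) and, for each split, find the best tour for each vehicle:
  {Vale} + {Hadley, Denton, Ivy, Juniper}: 28 + 69 = 97
  {Hadley} + {Vale, Denton, Ivy, Juniper}: 46 + 64 = 110
  {Vale, Hadley} + {Denton, Ivy, Juniper}: 46 + 64 = 110
  {Denton} + {Vale, Hadley, Ivy, Juniper}: 32 + 65 = 97
  {Vale, Denton} + {Hadley, Ivy, Juniper}: 42 + 65 = 107
  {Hadley, Denton} + {Vale, Ivy, Juniper}: 49 + 49 = 98
  … (15 splits in total)
  {Ivy} + {Vale, Hadley, Denton, Juniper}: 18 + 69 = 87  ← best
Best: vehicle 1 Larch → Ivy → Larch = 18; vehicle 2 Larch → Vale → Juniper → Hadley → Denton → Larch = 69; combined 87.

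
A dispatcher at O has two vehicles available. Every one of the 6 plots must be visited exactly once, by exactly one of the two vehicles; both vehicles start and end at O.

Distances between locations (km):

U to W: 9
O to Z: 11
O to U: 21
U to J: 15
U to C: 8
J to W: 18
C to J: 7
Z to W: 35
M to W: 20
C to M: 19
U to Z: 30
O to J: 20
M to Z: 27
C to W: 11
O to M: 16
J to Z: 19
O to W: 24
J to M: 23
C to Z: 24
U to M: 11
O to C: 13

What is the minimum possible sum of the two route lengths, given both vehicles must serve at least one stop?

There are 2^5 − 1 = 31 ways to divide the 6 stops into two non-empty groups. For each, the best each vehicle can do is its own shortest tour through its group:
  {U} + {C, J, M, Z, W}: 42 + 84 = 126
  {C} + {U, J, M, Z, W}: 26 + 84 = 110
  {U, C} + {J, M, Z, W}: 42 + 84 = 126
  {J} + {U, C, M, Z, W}: 40 + 82 = 122
  {U, J} + {C, M, Z, W}: 56 + 82 = 138
  {C, J} + {U, M, Z, W}: 40 + 82 = 122
  … (31 splits in total)
  {Z} + {U, C, J, M, W}: 22 + 74 = 96  ← best
Best: vehicle 1 O → Z → O = 22; vehicle 2 O → C → J → W → U → M → O = 74; combined 96.

Minimum combined distance: 96 km.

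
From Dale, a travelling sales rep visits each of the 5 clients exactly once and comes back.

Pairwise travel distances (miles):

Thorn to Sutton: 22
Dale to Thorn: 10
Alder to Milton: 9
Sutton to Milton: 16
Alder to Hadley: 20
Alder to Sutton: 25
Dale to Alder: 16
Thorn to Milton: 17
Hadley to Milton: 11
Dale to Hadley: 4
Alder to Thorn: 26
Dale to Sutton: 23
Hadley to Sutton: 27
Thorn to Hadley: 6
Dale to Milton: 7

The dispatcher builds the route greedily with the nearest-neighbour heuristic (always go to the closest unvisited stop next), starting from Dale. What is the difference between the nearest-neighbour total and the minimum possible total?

11 miles longer than the optimal tour.

Dale: Hadley=4, Milton=7, Thorn=10, Alder=16, Sutton=23 ⇒ Hadley
Hadley: Thorn=6, Milton=11, Alder=20, Sutton=27 ⇒ Thorn
Thorn: Milton=17, Sutton=22, Alder=26 ⇒ Milton
Milton: Alder=9, Sutton=16 ⇒ Alder
Alder: Sutton=25 ⇒ Sutton
NN route Dale → Hadley → Thorn → Milton → Alder → Sutton → Dale costs 84.
Optimal: Dale → Alder → Milton → Sutton → Thorn → Hadley → Dale costs 73 (by enumerating all 60 distinct tours).
Excess = 84 − 73 = 11.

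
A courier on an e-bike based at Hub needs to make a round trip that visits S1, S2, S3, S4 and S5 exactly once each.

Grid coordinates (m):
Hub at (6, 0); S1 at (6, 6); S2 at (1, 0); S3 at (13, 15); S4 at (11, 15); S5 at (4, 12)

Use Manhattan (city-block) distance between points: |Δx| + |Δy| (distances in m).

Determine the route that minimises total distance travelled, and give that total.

54 m — the shortest possible round trip.

Hub - S1 - S2 - S3 - S4 - S5 - Hub: 6+11+27+2+10+14 = 70
Hub - S1 - S2 - S3 - S5 - S4 - Hub: 6+11+27+12+10+20 = 86
Hub - S1 - S2 - S4 - S3 - S5 - Hub: 6+11+25+2+12+14 = 70
Hub - S1 - S2 - S4 - S5 - S3 - Hub: 6+11+25+10+12+22 = 86
Hub - S1 - S2 - S5 - S3 - S4 - Hub: 6+11+15+12+2+20 = 66
Hub - S1 - S2 - S5 - S4 - S3 - Hub: 6+11+15+10+2+22 = 66
Hub - S1 - S3 - S2 - S4 - S5 - Hub: 6+16+27+25+10+14 = 98
Hub - S1 - S3 - S2 - S5 - S4 - Hub: 6+16+27+15+10+20 = 94
Hub - S1 - S3 - S4 - S2 - S5 - Hub: 6+16+2+25+15+14 = 78
Hub - S1 - S3 - S4 - S5 - S2 - Hub: 6+16+2+10+15+5 = 54
Hub - S1 - S3 - S5 - S2 - S4 - Hub: 6+16+12+15+25+20 = 94
Hub - S1 - S3 - S5 - S4 - S2 - Hub: 6+16+12+10+25+5 = 74
Hub - S1 - S4 - S2 - S3 - S5 - Hub: 6+14+25+27+12+14 = 98
Hub - S1 - S4 - S2 - S5 - S3 - Hub: 6+14+25+15+12+22 = 94
… (46 more)
The minimum is 54.
One optimal route: Hub → S1 → S3 → S4 → S5 → S2 → Hub (or its reverse).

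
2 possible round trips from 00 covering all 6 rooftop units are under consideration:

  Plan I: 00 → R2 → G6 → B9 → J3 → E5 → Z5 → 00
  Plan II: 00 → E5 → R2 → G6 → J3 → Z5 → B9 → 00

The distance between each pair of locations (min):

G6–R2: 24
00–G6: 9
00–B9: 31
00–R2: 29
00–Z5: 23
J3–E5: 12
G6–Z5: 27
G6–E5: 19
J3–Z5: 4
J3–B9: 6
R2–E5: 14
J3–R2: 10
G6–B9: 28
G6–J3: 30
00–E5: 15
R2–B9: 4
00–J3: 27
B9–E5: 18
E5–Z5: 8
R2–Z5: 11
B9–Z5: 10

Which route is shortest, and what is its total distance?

Shortest is Plan II, total 128 min.

Plan I: 29 + 24 + 28 + 6 + 12 + 8 + 23 = 130
Plan II: 15 + 14 + 24 + 30 + 4 + 10 + 31 = 128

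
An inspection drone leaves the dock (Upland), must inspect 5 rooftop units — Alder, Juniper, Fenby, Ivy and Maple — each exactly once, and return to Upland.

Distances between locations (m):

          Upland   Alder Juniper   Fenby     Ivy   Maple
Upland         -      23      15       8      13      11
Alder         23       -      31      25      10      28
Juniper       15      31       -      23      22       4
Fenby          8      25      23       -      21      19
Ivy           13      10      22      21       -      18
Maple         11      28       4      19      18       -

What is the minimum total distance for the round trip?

With 5 stops there are 5!/2 = 60 distinct round trips (a route and its reverse cost the same).
Upland → Alder → Juniper → Fenby → Ivy → Maple → Upland: 23+31+23+21+18+11 = 127
Upland → Alder → Juniper → Fenby → Maple → Ivy → Upland: 23+31+23+19+18+13 = 127
Upland → Alder → Juniper → Ivy → Fenby → Maple → Upland: 23+31+22+21+19+11 = 127
Upland → Alder → Juniper → Ivy → Maple → Fenby → Upland: 23+31+22+18+19+8 = 121
Upland → Alder → Juniper → Maple → Fenby → Ivy → Upland: 23+31+4+19+21+13 = 111
Upland → Alder → Juniper → Maple → Ivy → Fenby → Upland: 23+31+4+18+21+8 = 105
Upland → Alder → Fenby → Juniper → Ivy → Maple → Upland: 23+25+23+22+18+11 = 122
Upland → Alder → Fenby → Juniper → Maple → Ivy → Upland: 23+25+23+4+18+13 = 106
Upland → Alder → Fenby → Ivy → Juniper → Maple → Upland: 23+25+21+22+4+11 = 106
Upland → Alder → Fenby → Ivy → Maple → Juniper → Upland: 23+25+21+18+4+15 = 106
Upland → Alder → Fenby → Maple → Juniper → Ivy → Upland: 23+25+19+4+22+13 = 106
Upland → Alder → Fenby → Maple → Ivy → Juniper → Upland: 23+25+19+18+22+15 = 122
Upland → Alder → Ivy → Juniper → Fenby → Maple → Upland: 23+10+22+23+19+11 = 108
Upland → Alder → Ivy → Juniper → Maple → Fenby → Upland: 23+10+22+4+19+8 = 86
… (46 more)
Upland → Juniper → Maple → Ivy → Alder → Fenby → Upland: 15+4+18+10+25+8 = 80  ← best
The minimum is 80.
One optimal route: Upland → Juniper → Maple → Ivy → Alder → Fenby → Upland (or its reverse).

Minimum total distance: 80 m.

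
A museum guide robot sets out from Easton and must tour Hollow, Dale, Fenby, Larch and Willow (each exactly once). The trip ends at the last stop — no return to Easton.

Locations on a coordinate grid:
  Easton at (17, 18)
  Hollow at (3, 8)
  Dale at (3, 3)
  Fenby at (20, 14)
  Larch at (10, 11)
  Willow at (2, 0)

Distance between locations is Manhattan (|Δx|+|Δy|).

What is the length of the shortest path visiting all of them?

39 — the minimum one-way total.

There are 5! = 120 possible orderings.
Easton→Hollow→Dale→Fenby→Larch→Willow: 24+5+28+13+19 = 89
Easton→Hollow→Dale→Fenby→Willow→Larch: 24+5+28+32+19 = 108
Easton→Hollow→Dale→Larch→Fenby→Willow: 24+5+15+13+32 = 89
Easton→Hollow→Dale→Larch→Willow→Fenby: 24+5+15+19+32 = 95
Easton→Hollow→Dale→Willow→Fenby→Larch: 24+5+4+32+13 = 78
Easton→Hollow→Dale→Willow→Larch→Fenby: 24+5+4+19+13 = 65
Easton→Hollow→Fenby→Dale→Larch→Willow: 24+23+28+15+19 = 109
Easton→Hollow→Fenby→Dale→Willow→Larch: 24+23+28+4+19 = 98
Easton→Hollow→Fenby→Larch→Dale→Willow: 24+23+13+15+4 = 79
Easton→Hollow→Fenby→Larch→Willow→Dale: 24+23+13+19+4 = 83
Easton→Hollow→Fenby→Willow→Dale→Larch: 24+23+32+4+15 = 98
Easton→Hollow→Fenby→Willow→Larch→Dale: 24+23+32+19+15 = 113
Easton→Hollow→Larch→Dale→Fenby→Willow: 24+10+15+28+32 = 109
Easton→Hollow→Larch→Dale→Willow→Fenby: 24+10+15+4+32 = 85
… (106 more)
Easton→Fenby→Larch→Hollow→Dale→Willow: 7+13+10+5+4 = 39  ← best
The minimum is 39.
One shortest path: Easton → Fenby → Larch → Hollow → Dale → Willow.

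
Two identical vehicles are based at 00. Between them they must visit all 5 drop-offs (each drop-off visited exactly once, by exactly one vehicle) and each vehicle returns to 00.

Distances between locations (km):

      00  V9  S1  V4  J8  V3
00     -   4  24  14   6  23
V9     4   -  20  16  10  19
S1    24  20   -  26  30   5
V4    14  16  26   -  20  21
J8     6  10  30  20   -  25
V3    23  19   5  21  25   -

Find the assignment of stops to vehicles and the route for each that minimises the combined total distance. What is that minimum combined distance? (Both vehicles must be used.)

Try each way of splitting the stops between the two vehicles (each non-empty) and, for each split, find the best tour for each vehicle:
  {V9} + {S1, V4, J8, V3}: 8 + 76 = 84
  {S1} + {V9, V4, J8, V3}: 48 + 70 = 118
  {V9, S1} + {V4, J8, V3}: 48 + 66 = 114
  {V4} + {V9, S1, J8, V3}: 28 + 60 = 88
  {V9, V4} + {S1, J8, V3}: 34 + 60 = 94
  {S1, V4} + {V9, J8, V3}: 64 + 54 = 118
  … (15 splits in total)
  {J8} + {V9, S1, V4, V3}: 12 + 64 = 76  ← best
Best: vehicle 1 00 → J8 → 00 = 12; vehicle 2 00 → V9 → S1 → V3 → V4 → 00 = 64; combined 76.

Minimum combined distance: 76 km.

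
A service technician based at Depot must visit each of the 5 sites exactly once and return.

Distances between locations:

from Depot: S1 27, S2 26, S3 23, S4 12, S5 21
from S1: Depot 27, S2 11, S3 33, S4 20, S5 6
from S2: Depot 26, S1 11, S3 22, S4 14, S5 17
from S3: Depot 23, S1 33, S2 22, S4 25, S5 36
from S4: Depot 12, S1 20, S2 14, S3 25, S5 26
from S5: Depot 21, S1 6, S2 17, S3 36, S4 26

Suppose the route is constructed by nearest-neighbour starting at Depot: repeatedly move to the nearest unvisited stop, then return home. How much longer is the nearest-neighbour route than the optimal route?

The nearest-neighbour route is 5 longer than optimal.

From Depot: S4=12, S5=21, S3=23, S2=26, S1=27 → choose S4 (12).
From S4: S2=14, S1=20, S3=25, S5=26 → choose S2 (14).
From S2: S1=11, S5=17, S3=22 → choose S1 (11).
From S1: S5=6, S3=33 → choose S5 (6).
From S5: S3=36 → choose S3 (36).
NN route Depot → S4 → S2 → S1 → S5 → S3 → Depot costs 102.
Optimal: Depot → S4 → S3 → S2 → S1 → S5 → Depot costs 97 (by enumerating all 60 distinct tours).
Excess = 102 − 97 = 5.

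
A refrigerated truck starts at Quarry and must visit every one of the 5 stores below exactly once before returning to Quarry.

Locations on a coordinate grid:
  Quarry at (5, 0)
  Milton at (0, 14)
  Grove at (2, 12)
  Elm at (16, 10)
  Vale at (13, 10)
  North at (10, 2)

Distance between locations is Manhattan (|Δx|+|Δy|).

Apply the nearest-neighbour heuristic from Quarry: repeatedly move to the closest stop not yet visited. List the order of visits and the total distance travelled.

Nearest-neighbour total = 60; route Quarry → North → Vale → Elm → Grove → Milton → Quarry.

Quarry → [North:7 / Grove:15 / Vale:18 / Milton:19 / Elm:21] → North (7)
North → [Vale:11 / Elm:14 / Grove:18 / Milton:22] → Vale (11)
Vale → [Elm:3 / Grove:13 / Milton:17] → Elm (3)
Elm → [Grove:16 / Milton:20] → Grove (16)
Grove → [Milton:4] → Milton (4)
Return Milton→Quarry: 19.
Total = 7 + 11 + 3 + 16 + 4 + 19 = 60.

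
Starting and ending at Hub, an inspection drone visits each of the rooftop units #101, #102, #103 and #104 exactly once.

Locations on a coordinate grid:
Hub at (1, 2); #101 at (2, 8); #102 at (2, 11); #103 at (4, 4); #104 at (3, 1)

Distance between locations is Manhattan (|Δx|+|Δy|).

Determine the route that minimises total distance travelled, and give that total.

Shortest round trip = 26.

Hub→#101→#102→#103→#104→Hub: 7+3+9+4+3 = 26
Hub→#101→#102→#104→#103→Hub: 7+3+11+4+5 = 30
Hub→#101→#103→#102→#104→Hub: 7+6+9+11+3 = 36
Hub→#101→#103→#104→#102→Hub: 7+6+4+11+10 = 38
Hub→#101→#104→#102→#103→Hub: 7+8+11+9+5 = 40
Hub→#101→#104→#103→#102→Hub: 7+8+4+9+10 = 38
Hub→#102→#101→#103→#104→Hub: 10+3+6+4+3 = 26
Hub→#102→#101→#104→#103→Hub: 10+3+8+4+5 = 30
Hub→#102→#103→#101→#104→Hub: 10+9+6+8+3 = 36
Hub→#102→#104→#101→#103→Hub: 10+11+8+6+5 = 40
Hub→#103→#101→#102→#104→Hub: 5+6+3+11+3 = 28
Hub→#103→#102→#101→#104→Hub: 5+9+3+8+3 = 28
The minimum is 26.
One optimal route: Hub → #101 → #102 → #103 → #104 → Hub (or its reverse).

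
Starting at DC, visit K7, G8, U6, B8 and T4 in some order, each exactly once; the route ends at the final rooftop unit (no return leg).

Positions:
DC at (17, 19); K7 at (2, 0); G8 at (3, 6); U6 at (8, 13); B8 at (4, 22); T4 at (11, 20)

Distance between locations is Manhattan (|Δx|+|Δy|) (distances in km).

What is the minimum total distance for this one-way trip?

There are 5! = 120 possible orderings.
DC → K7 → G8 → U6 → B8 → T4: 34+7+12+13+9 = 75
DC → K7 → G8 → U6 → T4 → B8: 34+7+12+10+9 = 72
DC → K7 → G8 → B8 → U6 → T4: 34+7+17+13+10 = 81
DC → K7 → G8 → B8 → T4 → U6: 34+7+17+9+10 = 77
DC → K7 → G8 → T4 → U6 → B8: 34+7+22+10+13 = 86
DC → K7 → G8 → T4 → B8 → U6: 34+7+22+9+13 = 85
DC → K7 → U6 → G8 → B8 → T4: 34+19+12+17+9 = 91
DC → K7 → U6 → G8 → T4 → B8: 34+19+12+22+9 = 96
DC → K7 → U6 → B8 → G8 → T4: 34+19+13+17+22 = 105
DC → K7 → U6 → B8 → T4 → G8: 34+19+13+9+22 = 97
DC → K7 → U6 → T4 → G8 → B8: 34+19+10+22+17 = 102
DC → K7 → U6 → T4 → B8 → G8: 34+19+10+9+17 = 89
DC → K7 → B8 → G8 → U6 → T4: 34+24+17+12+10 = 97
DC → K7 → B8 → G8 → T4 → U6: 34+24+17+22+10 = 107
… (106 more)
DC → T4 → B8 → U6 → G8 → K7: 7+9+13+12+7 = 48  ← best
The minimum is 48.
One shortest path: DC → T4 → B8 → U6 → G8 → K7.

Minimum one-way distance = 48 km.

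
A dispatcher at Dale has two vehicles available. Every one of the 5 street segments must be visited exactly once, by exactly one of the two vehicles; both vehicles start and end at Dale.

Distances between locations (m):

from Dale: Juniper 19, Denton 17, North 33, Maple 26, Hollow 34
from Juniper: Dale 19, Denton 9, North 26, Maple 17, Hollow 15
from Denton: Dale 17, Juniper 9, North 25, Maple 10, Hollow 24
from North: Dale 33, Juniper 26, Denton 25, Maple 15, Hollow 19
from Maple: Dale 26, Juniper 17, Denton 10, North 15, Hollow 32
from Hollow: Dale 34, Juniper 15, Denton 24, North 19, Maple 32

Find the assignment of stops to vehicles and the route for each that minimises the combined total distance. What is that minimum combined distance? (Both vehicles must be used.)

There are 2^4 − 1 = 15 ways to divide the 5 stops into two non-empty groups. For each, the best each vehicle can do is its own shortest tour through its group:
  {Juniper} + {Denton, North, Maple, Hollow}: 38 + 95 = 133
  {Denton} + {Juniper, North, Maple, Hollow}: 34 + 94 = 128
  {Juniper, Denton} + {North, Maple, Hollow}: 45 + 94 = 139
  {North} + {Juniper, Denton, Maple, Hollow}: 66 + 93 = 159
  {Juniper, North} + {Denton, Maple, Hollow}: 78 + 93 = 171
  {Denton, North} + {Juniper, Maple, Hollow}: 75 + 92 = 167
  … (15 splits in total)
Best: vehicle 1 Dale → Denton → Dale = 34; vehicle 2 Dale → Juniper → Hollow → North → Maple → Dale = 94; combined 128.

Minimum combined distance: 128 m.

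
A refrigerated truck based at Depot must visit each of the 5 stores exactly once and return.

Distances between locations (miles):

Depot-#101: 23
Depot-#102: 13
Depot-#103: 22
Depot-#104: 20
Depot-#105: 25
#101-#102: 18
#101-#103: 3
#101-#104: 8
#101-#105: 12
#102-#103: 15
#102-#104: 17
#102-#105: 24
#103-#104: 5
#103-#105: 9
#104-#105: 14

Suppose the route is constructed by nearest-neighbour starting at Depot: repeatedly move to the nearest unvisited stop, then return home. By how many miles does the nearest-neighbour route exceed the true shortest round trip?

From Depot: #102=13, #104=20, #103=22, #101=23, #105=25 → choose #102 (13).
From #102: #103=15, #104=17, #101=18, #105=24 → choose #103 (15).
From #103: #101=3, #104=5, #105=9 → choose #101 (3).
From #101: #104=8, #105=12 → choose #104 (8).
From #104: #105=14 → choose #105 (14).
NN route Depot → #102 → #103 → #101 → #104 → #105 → Depot costs 78.
Optimal: Depot → #102 → #104 → #101 → #103 → #105 → Depot costs 75 (by enumerating all 60 distinct tours).
Excess = 78 − 75 = 3.

The nearest-neighbour route is 3 miles longer than optimal.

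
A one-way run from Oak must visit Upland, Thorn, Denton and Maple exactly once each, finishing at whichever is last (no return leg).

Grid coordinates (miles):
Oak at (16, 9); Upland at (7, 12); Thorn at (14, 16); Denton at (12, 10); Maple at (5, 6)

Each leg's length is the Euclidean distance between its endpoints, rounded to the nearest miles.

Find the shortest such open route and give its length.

Minimum one-way distance = 24 miles.

There are 4! = 24 possible orderings.
Oak → Upland → Thorn → Denton → Maple: 9+8+6+8 = 31
Oak → Upland → Thorn → Maple → Denton: 9+8+13+8 = 38
Oak → Upland → Denton → Thorn → Maple: 9+5+6+13 = 33
Oak → Upland → Denton → Maple → Thorn: 9+5+8+13 = 35
Oak → Upland → Maple → Thorn → Denton: 9+6+13+6 = 34
Oak → Upland → Maple → Denton → Thorn: 9+6+8+6 = 29
Oak → Thorn → Upland → Denton → Maple: 7+8+5+8 = 28
Oak → Thorn → Upland → Maple → Denton: 7+8+6+8 = 29
Oak → Thorn → Denton → Upland → Maple: 7+6+5+6 = 24
Oak → Thorn → Denton → Maple → Upland: 7+6+8+6 = 27
Oak → Thorn → Maple → Upland → Denton: 7+13+6+5 = 31
Oak → Thorn → Maple → Denton → Upland: 7+13+8+5 = 33
Oak → Denton → Upland → Thorn → Maple: 4+5+8+13 = 30
Oak → Denton → Upland → Maple → Thorn: 4+5+6+13 = 28
… (10 more)
The minimum is 24.
One shortest path: Oak → Thorn → Denton → Upland → Maple.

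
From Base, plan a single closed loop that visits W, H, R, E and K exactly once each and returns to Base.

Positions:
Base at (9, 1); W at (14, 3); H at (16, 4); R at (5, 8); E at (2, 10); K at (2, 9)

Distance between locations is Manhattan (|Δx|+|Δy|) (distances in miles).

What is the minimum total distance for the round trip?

With 5 stops there are 5!/2 = 60 distinct round trips (a route and its reverse cost the same).
Base-W-H-R-E-K-Base: 7+3+15+5+1+15 = 46
Base-W-H-R-K-E-Base: 7+3+15+4+1+16 = 46
Base-W-H-E-R-K-Base: 7+3+20+5+4+15 = 54
Base-W-H-E-K-R-Base: 7+3+20+1+4+11 = 46
Base-W-H-K-R-E-Base: 7+3+19+4+5+16 = 54
Base-W-H-K-E-R-Base: 7+3+19+1+5+11 = 46
Base-W-R-H-E-K-Base: 7+14+15+20+1+15 = 72
Base-W-R-H-K-E-Base: 7+14+15+19+1+16 = 72
Base-W-R-E-H-K-Base: 7+14+5+20+19+15 = 80
Base-W-R-E-K-H-Base: 7+14+5+1+19+10 = 56
Base-W-R-K-H-E-Base: 7+14+4+19+20+16 = 80
Base-W-R-K-E-H-Base: 7+14+4+1+20+10 = 56
Base-W-E-H-R-K-Base: 7+19+20+15+4+15 = 80
Base-W-E-H-K-R-Base: 7+19+20+19+4+11 = 80
… (46 more)
The minimum is 46.
One optimal route: Base → W → H → R → E → K → Base (or its reverse).

46 miles — the shortest possible round trip.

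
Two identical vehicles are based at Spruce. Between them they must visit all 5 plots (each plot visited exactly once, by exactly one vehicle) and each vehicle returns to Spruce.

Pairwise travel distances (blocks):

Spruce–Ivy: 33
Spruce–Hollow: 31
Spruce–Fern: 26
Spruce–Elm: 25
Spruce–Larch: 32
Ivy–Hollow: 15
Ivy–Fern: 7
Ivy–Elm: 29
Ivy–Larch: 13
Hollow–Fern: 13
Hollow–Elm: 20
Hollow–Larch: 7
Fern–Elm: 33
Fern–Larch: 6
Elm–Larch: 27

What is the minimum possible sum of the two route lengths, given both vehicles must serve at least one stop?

Minimum combined distance: 134 blocks.

Try each way of splitting the stops between the two vehicles (each non-empty) and, for each split, find the best tour for each vehicle:
  {Ivy} + {Hollow, Fern, Elm, Larch}: 66 + 84 = 150
  {Hollow} + {Ivy, Fern, Elm, Larch}: 62 + 98 = 160
  {Ivy, Hollow} + {Fern, Elm, Larch}: 79 + 84 = 163
  {Fern} + {Ivy, Hollow, Elm, Larch}: 52 + 98 = 150
  {Ivy, Fern} + {Hollow, Elm, Larch}: 66 + 84 = 150
  {Hollow, Fern} + {Ivy, Elm, Larch}: 70 + 98 = 168
  … (15 splits in total)
  {Elm} + {Ivy, Hollow, Fern, Larch}: 50 + 84 = 134  ← best
Best: vehicle 1 Spruce → Elm → Spruce = 50; vehicle 2 Spruce → Ivy → Fern → Larch → Hollow → Spruce = 84; combined 134.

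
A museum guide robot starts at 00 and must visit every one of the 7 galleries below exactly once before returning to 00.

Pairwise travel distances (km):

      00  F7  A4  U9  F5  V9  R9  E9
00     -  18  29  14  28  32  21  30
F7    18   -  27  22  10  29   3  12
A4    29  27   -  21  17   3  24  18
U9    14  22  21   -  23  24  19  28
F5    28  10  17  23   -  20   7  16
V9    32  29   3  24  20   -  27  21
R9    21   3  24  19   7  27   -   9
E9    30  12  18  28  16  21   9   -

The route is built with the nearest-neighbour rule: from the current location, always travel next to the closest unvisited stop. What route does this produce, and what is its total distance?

From 00: distances to unvisited — U9=14, F7=18, R9=21, F5=28, A4=29, E9=30, V9=32. Nearest is U9 (14).
From U9: distances to unvisited — R9=19, A4=21, F7=22, F5=23, V9=24, E9=28. Nearest is R9 (19).
From R9: distances to unvisited — F7=3, F5=7, E9=9, A4=24, V9=27. Nearest is F7 (3).
From F7: distances to unvisited — F5=10, E9=12, A4=27, V9=29. Nearest is F5 (10).
From F5: distances to unvisited — E9=16, A4=17, V9=20. Nearest is E9 (16).
From E9: distances to unvisited — A4=18, V9=21. Nearest is A4 (18).
From A4: distances to unvisited — V9=3. Nearest is V9 (3).
Return V9→00: 32.
Total = 14 + 19 + 3 + 10 + 16 + 18 + 3 + 32 = 115.

115 km along 00 → U9 → R9 → F7 → F5 → E9 → A4 → V9 → 00.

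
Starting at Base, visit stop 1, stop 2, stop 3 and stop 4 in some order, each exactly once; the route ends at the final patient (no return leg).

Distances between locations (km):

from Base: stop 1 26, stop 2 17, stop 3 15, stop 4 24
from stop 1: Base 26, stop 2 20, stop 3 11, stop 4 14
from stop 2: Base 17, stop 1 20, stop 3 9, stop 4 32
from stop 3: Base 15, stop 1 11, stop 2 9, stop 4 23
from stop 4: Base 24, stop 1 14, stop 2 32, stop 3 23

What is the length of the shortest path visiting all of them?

There are 4! = 24 possible orderings.
Base - stop 1 - stop 2 - stop 3 - stop 4: 26+20+9+23 = 78
Base - stop 1 - stop 2 - stop 4 - stop 3: 26+20+32+23 = 101
Base - stop 1 - stop 3 - stop 2 - stop 4: 26+11+9+32 = 78
Base - stop 1 - stop 3 - stop 4 - stop 2: 26+11+23+32 = 92
Base - stop 1 - stop 4 - stop 2 - stop 3: 26+14+32+9 = 81
Base - stop 1 - stop 4 - stop 3 - stop 2: 26+14+23+9 = 72
Base - stop 2 - stop 1 - stop 3 - stop 4: 17+20+11+23 = 71
Base - stop 2 - stop 1 - stop 4 - stop 3: 17+20+14+23 = 74
Base - stop 2 - stop 3 - stop 1 - stop 4: 17+9+11+14 = 51
Base - stop 2 - stop 3 - stop 4 - stop 1: 17+9+23+14 = 63
Base - stop 2 - stop 4 - stop 1 - stop 3: 17+32+14+11 = 74
Base - stop 2 - stop 4 - stop 3 - stop 1: 17+32+23+11 = 83
Base - stop 3 - stop 1 - stop 2 - stop 4: 15+11+20+32 = 78
Base - stop 3 - stop 1 - stop 4 - stop 2: 15+11+14+32 = 72
… (10 more)
The minimum is 51.
One shortest path: Base → stop 2 → stop 3 → stop 1 → stop 4.

51 km — the minimum one-way total.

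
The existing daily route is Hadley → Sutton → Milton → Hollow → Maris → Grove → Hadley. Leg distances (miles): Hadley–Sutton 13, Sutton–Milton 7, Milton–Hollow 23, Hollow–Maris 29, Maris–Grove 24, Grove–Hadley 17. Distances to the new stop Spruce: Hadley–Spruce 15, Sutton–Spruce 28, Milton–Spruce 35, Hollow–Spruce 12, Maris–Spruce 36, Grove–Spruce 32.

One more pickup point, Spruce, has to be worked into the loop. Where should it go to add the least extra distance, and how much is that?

Adding 19 miles by placing Spruce on the Hollow–Maris leg.

Insertion cost between consecutive stops i–j is d(i,Spruce) + d(Spruce,j) − d(i,j):
  between Hadley and Sutton: 15 + 28 − 13 = 30
  between Sutton and Milton: 28 + 35 − 7 = 56
  between Milton and Hollow: 35 + 12 − 23 = 24
  between Hollow and Maris: 12 + 36 − 29 = 19
  between Maris and Grove: 36 + 32 − 24 = 44
  between Grove and Hadley: 32 + 15 − 17 = 30
Cheapest insertion is between Hollow and Maris, adding 19.
New total = 113 + 19 = 132.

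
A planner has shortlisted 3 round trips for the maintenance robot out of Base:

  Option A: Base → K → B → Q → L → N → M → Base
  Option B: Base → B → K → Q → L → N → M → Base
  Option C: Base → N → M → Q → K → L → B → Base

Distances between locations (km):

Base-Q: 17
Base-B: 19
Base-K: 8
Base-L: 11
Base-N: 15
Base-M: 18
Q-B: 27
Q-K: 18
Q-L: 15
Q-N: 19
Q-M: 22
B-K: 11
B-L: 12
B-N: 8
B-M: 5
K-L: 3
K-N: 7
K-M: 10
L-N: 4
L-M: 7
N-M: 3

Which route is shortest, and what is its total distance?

Shortest is Option A, total 86 km.

Option A: 8 + 11 + 27 + 15 + 4 + 3 + 18 = 86
Option B: 19 + 11 + 18 + 15 + 4 + 3 + 18 = 88
Option C: 15 + 3 + 22 + 18 + 3 + 12 + 19 = 92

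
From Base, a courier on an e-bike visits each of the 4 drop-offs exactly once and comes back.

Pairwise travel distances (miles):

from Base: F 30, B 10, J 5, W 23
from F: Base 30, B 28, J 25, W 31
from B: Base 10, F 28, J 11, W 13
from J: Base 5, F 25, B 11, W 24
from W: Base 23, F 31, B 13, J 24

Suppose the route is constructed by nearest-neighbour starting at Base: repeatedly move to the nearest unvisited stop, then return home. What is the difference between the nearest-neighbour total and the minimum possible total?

Base: J=5, B=10, W=23, F=30 ⇒ J
J: B=11, W=24, F=25 ⇒ B
B: W=13, F=28 ⇒ W
W: F=31 ⇒ F
NN route Base → J → B → W → F → Base costs 90.
Optimal: Base → B → W → F → J → Base costs 84 (by enumerating all 12 distinct tours).
Excess = 90 − 84 = 6.

6 miles longer than the optimal tour.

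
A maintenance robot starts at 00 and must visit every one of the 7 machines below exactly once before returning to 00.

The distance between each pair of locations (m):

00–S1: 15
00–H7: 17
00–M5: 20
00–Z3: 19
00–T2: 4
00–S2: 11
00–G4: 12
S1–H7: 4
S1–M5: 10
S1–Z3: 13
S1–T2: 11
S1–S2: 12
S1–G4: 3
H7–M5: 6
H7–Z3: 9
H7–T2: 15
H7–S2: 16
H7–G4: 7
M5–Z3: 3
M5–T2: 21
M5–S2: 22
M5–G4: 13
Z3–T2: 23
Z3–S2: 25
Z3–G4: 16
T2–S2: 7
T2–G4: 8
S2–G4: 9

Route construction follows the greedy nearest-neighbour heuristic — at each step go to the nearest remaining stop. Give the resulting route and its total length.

Nearest-neighbour total = 55 m; route 00 → T2 → S2 → G4 → S1 → H7 → M5 → Z3 → 00.

From 00: distances to unvisited — T2=4, S2=11, G4=12, S1=15, H7=17, Z3=19, M5=20. Nearest is T2 (4).
From T2: distances to unvisited — S2=7, G4=8, S1=11, H7=15, M5=21, Z3=23. Nearest is S2 (7).
From S2: distances to unvisited — G4=9, S1=12, H7=16, M5=22, Z3=25. Nearest is G4 (9).
From G4: distances to unvisited — S1=3, H7=7, M5=13, Z3=16. Nearest is S1 (3).
From S1: distances to unvisited — H7=4, M5=10, Z3=13. Nearest is H7 (4).
From H7: distances to unvisited — M5=6, Z3=9. Nearest is M5 (6).
From M5: distances to unvisited — Z3=3. Nearest is Z3 (3).
Return Z3→00: 19.
Total = 4 + 7 + 9 + 3 + 4 + 6 + 3 + 19 = 55.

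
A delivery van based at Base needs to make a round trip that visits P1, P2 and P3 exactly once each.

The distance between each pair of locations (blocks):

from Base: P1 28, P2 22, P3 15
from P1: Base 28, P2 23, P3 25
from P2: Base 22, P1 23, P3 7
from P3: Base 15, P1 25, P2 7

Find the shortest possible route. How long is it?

Minimum total distance: 73 blocks.

With 3 stops there are 3!/2 = 3 distinct round trips (a route and its reverse cost the same).
Base-P1-P2-P3-Base: 28+23+7+15 = 73
Base-P1-P3-P2-Base: 28+25+7+22 = 82
Base-P2-P1-P3-Base: 22+23+25+15 = 85
The minimum is 73.
One optimal route: Base → P1 → P2 → P3 → Base (or its reverse).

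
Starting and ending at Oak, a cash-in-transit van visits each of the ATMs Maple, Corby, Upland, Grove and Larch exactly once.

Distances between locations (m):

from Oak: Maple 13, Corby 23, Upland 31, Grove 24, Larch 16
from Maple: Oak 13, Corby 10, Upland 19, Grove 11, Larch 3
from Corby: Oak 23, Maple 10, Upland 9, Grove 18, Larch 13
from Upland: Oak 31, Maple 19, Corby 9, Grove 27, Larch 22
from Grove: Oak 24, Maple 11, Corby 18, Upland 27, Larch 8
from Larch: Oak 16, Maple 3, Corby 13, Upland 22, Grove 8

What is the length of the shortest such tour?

Minimum total distance: 82 m.

Oak → Maple → Corby → Upland → Grove → Larch → Oak: 13+10+9+27+8+16 = 83
Oak → Maple → Corby → Upland → Larch → Grove → Oak: 13+10+9+22+8+24 = 86
Oak → Maple → Corby → Grove → Upland → Larch → Oak: 13+10+18+27+22+16 = 106
Oak → Maple → Corby → Grove → Larch → Upland → Oak: 13+10+18+8+22+31 = 102
Oak → Maple → Corby → Larch → Upland → Grove → Oak: 13+10+13+22+27+24 = 109
Oak → Maple → Corby → Larch → Grove → Upland → Oak: 13+10+13+8+27+31 = 102
Oak → Maple → Upland → Corby → Grove → Larch → Oak: 13+19+9+18+8+16 = 83
Oak → Maple → Upland → Corby → Larch → Grove → Oak: 13+19+9+13+8+24 = 86
Oak → Maple → Upland → Grove → Corby → Larch → Oak: 13+19+27+18+13+16 = 106
Oak → Maple → Upland → Grove → Larch → Corby → Oak: 13+19+27+8+13+23 = 103
Oak → Maple → Upland → Larch → Corby → Grove → Oak: 13+19+22+13+18+24 = 109
Oak → Maple → Upland → Larch → Grove → Corby → Oak: 13+19+22+8+18+23 = 103
Oak → Maple → Grove → Corby → Upland → Larch → Oak: 13+11+18+9+22+16 = 89
Oak → Maple → Grove → Corby → Larch → Upland → Oak: 13+11+18+13+22+31 = 108
… (46 more)
Oak → Maple → Larch → Grove → Corby → Upland → Oak: 13+3+8+18+9+31 = 82  ← best
The minimum is 82.
One optimal route: Oak → Maple → Larch → Grove → Corby → Upland → Oak (or its reverse).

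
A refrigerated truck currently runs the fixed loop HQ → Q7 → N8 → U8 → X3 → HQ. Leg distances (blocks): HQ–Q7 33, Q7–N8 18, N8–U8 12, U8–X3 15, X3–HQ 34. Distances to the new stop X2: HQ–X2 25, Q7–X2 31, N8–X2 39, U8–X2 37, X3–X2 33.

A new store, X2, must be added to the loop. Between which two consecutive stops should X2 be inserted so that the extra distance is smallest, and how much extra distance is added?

Adding 23 blocks by placing X2 on the HQ–Q7 leg.

Insertion cost between consecutive stops i–j is d(i,X2) + d(X2,j) − d(i,j):
  between HQ and Q7: 25 + 31 − 33 = 23
  between Q7 and N8: 31 + 39 − 18 = 52
  between N8 and U8: 39 + 37 − 12 = 64
  between U8 and X3: 37 + 33 − 15 = 55
  between X3 and HQ: 33 + 25 − 34 = 24
Cheapest insertion is between HQ and Q7, adding 23.
New total = 112 + 23 = 135.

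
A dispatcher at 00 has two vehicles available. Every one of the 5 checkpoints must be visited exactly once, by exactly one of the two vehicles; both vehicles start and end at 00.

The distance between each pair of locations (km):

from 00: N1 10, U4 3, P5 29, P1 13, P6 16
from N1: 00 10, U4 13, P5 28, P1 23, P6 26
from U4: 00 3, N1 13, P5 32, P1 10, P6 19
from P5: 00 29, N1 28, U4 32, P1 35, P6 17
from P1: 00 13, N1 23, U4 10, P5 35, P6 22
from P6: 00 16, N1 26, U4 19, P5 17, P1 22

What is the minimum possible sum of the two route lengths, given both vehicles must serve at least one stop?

96 km — the smallest possible combined total.

Check every non-empty split of the stops between the two vehicles; for each half take its own optimal tour:
  {N1} + {U4, P5, P1, P6}: 20 + 81 = 101
  {U4} + {N1, P5, P1, P6}: 6 + 90 = 96
  {N1, U4} + {P5, P1, P6}: 26 + 81 = 107
  {P5} + {N1, U4, P1, P6}: 58 + 71 = 129
  {N1, P5} + {U4, P1, P6}: 67 + 51 = 118
  {U4, P5} + {N1, P1, P6}: 64 + 71 = 135
  … (15 splits in total)
Best: vehicle 1 00 → U4 → 00 = 6; vehicle 2 00 → N1 → P5 → P6 → P1 → 00 = 90; combined 96.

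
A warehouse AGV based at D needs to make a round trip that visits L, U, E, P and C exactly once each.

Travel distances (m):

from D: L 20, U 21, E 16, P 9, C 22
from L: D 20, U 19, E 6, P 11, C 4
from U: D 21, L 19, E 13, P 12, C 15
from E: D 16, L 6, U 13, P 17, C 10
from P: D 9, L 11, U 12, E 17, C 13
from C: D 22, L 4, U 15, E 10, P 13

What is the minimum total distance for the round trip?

62 m — the shortest possible round trip.

D-L-U-E-P-C-D: 20+19+13+17+13+22 = 104
D-L-U-E-C-P-D: 20+19+13+10+13+9 = 84
D-L-U-P-E-C-D: 20+19+12+17+10+22 = 100
D-L-U-P-C-E-D: 20+19+12+13+10+16 = 90
D-L-U-C-E-P-D: 20+19+15+10+17+9 = 90
D-L-U-C-P-E-D: 20+19+15+13+17+16 = 100
D-L-E-U-P-C-D: 20+6+13+12+13+22 = 86
D-L-E-U-C-P-D: 20+6+13+15+13+9 = 76
D-L-E-P-U-C-D: 20+6+17+12+15+22 = 92
D-L-E-P-C-U-D: 20+6+17+13+15+21 = 92
D-L-E-C-U-P-D: 20+6+10+15+12+9 = 72
D-L-E-C-P-U-D: 20+6+10+13+12+21 = 82
D-L-P-U-E-C-D: 20+11+12+13+10+22 = 88
D-L-P-U-C-E-D: 20+11+12+15+10+16 = 84
… (46 more)
D-E-L-C-U-P-D: 16+6+4+15+12+9 = 62  ← best
The minimum is 62.
One optimal route: D → E → L → C → U → P → D (or its reverse).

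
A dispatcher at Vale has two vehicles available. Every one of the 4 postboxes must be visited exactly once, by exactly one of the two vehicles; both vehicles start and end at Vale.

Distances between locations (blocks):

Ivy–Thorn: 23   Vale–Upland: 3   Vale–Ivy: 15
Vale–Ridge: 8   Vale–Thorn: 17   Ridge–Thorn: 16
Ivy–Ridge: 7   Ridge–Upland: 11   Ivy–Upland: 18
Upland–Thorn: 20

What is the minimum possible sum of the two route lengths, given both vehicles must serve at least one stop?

61 blocks — the smallest possible combined total.

Check every non-empty split of the stops between the two vehicles; for each half take its own optimal tour:
  {Ivy} + {Ridge, Upland, Thorn}: 30 + 47 = 77
  {Ridge} + {Ivy, Upland, Thorn}: 16 + 61 = 77
  {Ivy, Ridge} + {Upland, Thorn}: 30 + 40 = 70
  {Upland} + {Ivy, Ridge, Thorn}: 6 + 55 = 61
  {Ivy, Upland} + {Ridge, Thorn}: 36 + 41 = 77
  {Ridge, Upland} + {Ivy, Thorn}: 22 + 55 = 77
  … (7 splits in total)
Best: vehicle 1 Vale → Upland → Vale = 6; vehicle 2 Vale → Ivy → Ridge → Thorn → Vale = 55; combined 61.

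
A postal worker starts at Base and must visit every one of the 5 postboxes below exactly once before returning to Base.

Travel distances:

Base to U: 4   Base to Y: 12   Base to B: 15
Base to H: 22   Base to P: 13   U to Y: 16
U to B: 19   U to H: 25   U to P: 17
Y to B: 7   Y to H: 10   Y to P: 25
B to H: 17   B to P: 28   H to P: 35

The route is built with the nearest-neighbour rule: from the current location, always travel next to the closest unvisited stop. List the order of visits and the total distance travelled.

Base → [U:4 / Y:12 / P:13 / B:15 / H:22] → U (4)
U → [Y:16 / P:17 / B:19 / H:25] → Y (16)
Y → [B:7 / H:10 / P:25] → B (7)
B → [H:17 / P:28] → H (17)
H → [P:35] → P (35)
Return P→Base: 13.
Total = 4 + 16 + 7 + 17 + 35 + 13 = 92.

Nearest-neighbour total = 92; route Base → U → Y → B → H → P → Base.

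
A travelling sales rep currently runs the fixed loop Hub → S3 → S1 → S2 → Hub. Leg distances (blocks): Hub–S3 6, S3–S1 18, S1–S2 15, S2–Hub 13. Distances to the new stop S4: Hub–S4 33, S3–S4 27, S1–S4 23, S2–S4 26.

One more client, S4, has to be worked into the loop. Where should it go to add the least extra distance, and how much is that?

Insertion cost between consecutive stops i–j is d(i,S4) + d(S4,j) − d(i,j):
  between Hub and S3: 33 + 27 − 6 = 54
  between S3 and S1: 27 + 23 − 18 = 32
  between S1 and S2: 23 + 26 − 15 = 34
  between S2 and Hub: 26 + 33 − 13 = 46
Cheapest insertion is between S3 and S1, adding 32.
New total = 52 + 32 = 84.

+32 blocks — insert S4 between S3 and S1.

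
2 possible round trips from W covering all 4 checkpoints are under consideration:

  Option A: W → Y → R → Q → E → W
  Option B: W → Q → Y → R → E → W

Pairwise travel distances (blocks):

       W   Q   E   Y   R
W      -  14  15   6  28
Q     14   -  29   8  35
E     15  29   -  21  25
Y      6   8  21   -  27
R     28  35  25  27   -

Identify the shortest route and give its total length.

Option A: 6 + 27 + 35 + 29 + 15 = 112
Option B: 14 + 8 + 27 + 25 + 15 = 89

89 blocks — Option B is the shortest.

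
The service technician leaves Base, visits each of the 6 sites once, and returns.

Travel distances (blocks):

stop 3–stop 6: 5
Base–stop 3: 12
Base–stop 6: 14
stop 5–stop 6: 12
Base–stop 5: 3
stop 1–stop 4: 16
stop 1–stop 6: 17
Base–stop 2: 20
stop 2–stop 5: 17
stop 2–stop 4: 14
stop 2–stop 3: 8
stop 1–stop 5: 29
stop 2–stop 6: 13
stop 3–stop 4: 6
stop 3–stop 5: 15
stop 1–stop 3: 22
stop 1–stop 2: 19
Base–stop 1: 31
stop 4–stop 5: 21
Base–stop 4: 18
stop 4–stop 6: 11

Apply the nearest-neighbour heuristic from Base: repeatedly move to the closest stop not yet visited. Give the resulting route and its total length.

Base → [stop 5:3 / stop 3:12 / stop 6:14 / stop 4:18 / stop 2:20 / stop 1:31] → stop 5 (3)
stop 5 → [stop 6:12 / stop 3:15 / stop 2:17 / stop 4:21 / stop 1:29] → stop 6 (12)
stop 6 → [stop 3:5 / stop 4:11 / stop 2:13 / stop 1:17] → stop 3 (5)
stop 3 → [stop 4:6 / stop 2:8 / stop 1:22] → stop 4 (6)
stop 4 → [stop 2:14 / stop 1:16] → stop 2 (14)
stop 2 → [stop 1:19] → stop 1 (19)
Return stop 1→Base: 31.
Total = 3 + 12 + 5 + 6 + 14 + 19 + 31 = 90.

90 blocks along Base → stop 5 → stop 6 → stop 3 → stop 4 → stop 2 → stop 1 → Base.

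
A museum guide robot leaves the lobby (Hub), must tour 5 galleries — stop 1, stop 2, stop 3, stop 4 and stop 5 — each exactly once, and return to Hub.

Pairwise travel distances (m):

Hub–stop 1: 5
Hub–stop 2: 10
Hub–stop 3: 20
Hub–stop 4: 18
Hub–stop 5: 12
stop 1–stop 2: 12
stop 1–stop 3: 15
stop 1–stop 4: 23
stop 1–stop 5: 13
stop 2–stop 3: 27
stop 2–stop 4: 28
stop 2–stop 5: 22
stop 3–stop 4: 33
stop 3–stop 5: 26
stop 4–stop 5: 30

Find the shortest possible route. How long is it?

There are 60 distinct closed tours to check (reversals are equivalent).
Hub → stop 1 → stop 2 → stop 3 → stop 4 → stop 5 → Hub: 5+12+27+33+30+12 = 119
Hub → stop 1 → stop 2 → stop 3 → stop 5 → stop 4 → Hub: 5+12+27+26+30+18 = 118
Hub → stop 1 → stop 2 → stop 4 → stop 3 → stop 5 → Hub: 5+12+28+33+26+12 = 116
Hub → stop 1 → stop 2 → stop 4 → stop 5 → stop 3 → Hub: 5+12+28+30+26+20 = 121
Hub → stop 1 → stop 2 → stop 5 → stop 3 → stop 4 → Hub: 5+12+22+26+33+18 = 116
Hub → stop 1 → stop 2 → stop 5 → stop 4 → stop 3 → Hub: 5+12+22+30+33+20 = 122
Hub → stop 1 → stop 3 → stop 2 → stop 4 → stop 5 → Hub: 5+15+27+28+30+12 = 117
Hub → stop 1 → stop 3 → stop 2 → stop 5 → stop 4 → Hub: 5+15+27+22+30+18 = 117
Hub → stop 1 → stop 3 → stop 4 → stop 2 → stop 5 → Hub: 5+15+33+28+22+12 = 115
Hub → stop 1 → stop 3 → stop 4 → stop 5 → stop 2 → Hub: 5+15+33+30+22+10 = 115
Hub → stop 1 → stop 3 → stop 5 → stop 2 → stop 4 → Hub: 5+15+26+22+28+18 = 114
Hub → stop 1 → stop 3 → stop 5 → stop 4 → stop 2 → Hub: 5+15+26+30+28+10 = 114
Hub → stop 1 → stop 4 → stop 2 → stop 3 → stop 5 → Hub: 5+23+28+27+26+12 = 121
Hub → stop 1 → stop 4 → stop 2 → stop 5 → stop 3 → Hub: 5+23+28+22+26+20 = 124
… (46 more)
Hub → stop 2 → stop 1 → stop 3 → stop 5 → stop 4 → Hub: 10+12+15+26+30+18 = 111  ← best
The minimum is 111.
One optimal route: Hub → stop 2 → stop 1 → stop 3 → stop 5 → stop 4 → Hub (or its reverse).

111 m — the shortest possible round trip.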